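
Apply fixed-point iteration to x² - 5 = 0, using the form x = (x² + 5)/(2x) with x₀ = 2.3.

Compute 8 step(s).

Equation: x² - 5 = 0
Fixed-point form: x = (x² + 5)/(2x)
x₀ = 2.3

x_1 = g(2.300000) = 2.236957
x_2 = g(2.236957) = 2.236068
x_3 = g(2.236068) = 2.236068
x_4 = g(2.236068) = 2.236068
x_5 = g(2.236068) = 2.236068
x_6 = g(2.236068) = 2.236068
x_7 = g(2.236068) = 2.236068
x_8 = g(2.236068) = 2.236068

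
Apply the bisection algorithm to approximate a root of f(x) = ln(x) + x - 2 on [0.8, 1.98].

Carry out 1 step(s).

f(x) = ln(x) + x - 2
Initial interval: [0.8, 1.98]

Iteration 1:
  c_1 = (0.800000 + 1.980000)/2 = 1.390000
  f(c_1) = f(1.390000) = -0.280696
  f(a) × f(c) ≥ 0, new interval: [1.390000, 1.980000]

After 1 iteration(s), the approximation is c_1 = 1.390000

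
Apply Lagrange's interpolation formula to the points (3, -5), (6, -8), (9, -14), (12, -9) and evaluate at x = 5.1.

Lagrange interpolation formula:
P(x) = Σ yᵢ × Lᵢ(x)
where Lᵢ(x) = Π_{j≠i} (x - xⱼ)/(xᵢ - xⱼ)

L_0(5.1) = (5.1 - 6)/(3 - 6) × (5.1 - 9)/(3 - 9) × (5.1 - 12)/(3 - 12) = 0.149500
L_1(5.1) = (5.1 - 3)/(6 - 3) × (5.1 - 9)/(6 - 9) × (5.1 - 12)/(6 - 12) = 1.046500
L_2(5.1) = (5.1 - 3)/(9 - 3) × (5.1 - 6)/(9 - 6) × (5.1 - 12)/(9 - 12) = -0.241500
L_3(5.1) = (5.1 - 3)/(12 - 3) × (5.1 - 6)/(12 - 6) × (5.1 - 9)/(12 - 9) = 0.045500

P(5.1) = (-5)×L_0(5.1) + (-8)×L_1(5.1) + (-14)×L_2(5.1) + (-9)×L_3(5.1)
P(5.1) = -6.148000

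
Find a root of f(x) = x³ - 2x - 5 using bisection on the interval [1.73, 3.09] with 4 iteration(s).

f(x) = x³ - 2x - 5
Initial interval: [1.73, 3.09]

Iteration 1:
  c_1 = (1.730000 + 3.090000)/2 = 2.410000
  f(c_1) = f(2.410000) = 4.177521
  f(a) × f(c) < 0, new interval: [1.730000, 2.410000]
Iteration 2:
  c_2 = (1.730000 + 2.410000)/2 = 2.070000
  f(c_2) = f(2.070000) = -0.270257
  f(a) × f(c) ≥ 0, new interval: [2.070000, 2.410000]
Iteration 3:
  c_3 = (2.070000 + 2.410000)/2 = 2.240000
  f(c_3) = f(2.240000) = 1.759424
  f(a) × f(c) < 0, new interval: [2.070000, 2.240000]
Iteration 4:
  c_4 = (2.070000 + 2.240000)/2 = 2.155000
  f(c_4) = f(2.155000) = 0.697874
  f(a) × f(c) < 0, new interval: [2.070000, 2.155000]

After 4 iteration(s), the approximation is c_4 = 2.155000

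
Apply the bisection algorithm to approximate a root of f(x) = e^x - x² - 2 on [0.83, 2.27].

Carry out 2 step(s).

f(x) = e^x - x² - 2
Initial interval: [0.83, 2.27]

Iteration 1:
  c_1 = (0.830000 + 2.270000)/2 = 1.550000
  f(c_1) = f(1.550000) = 0.308970
  f(a) × f(c) < 0, new interval: [0.830000, 1.550000]
Iteration 2:
  c_2 = (0.830000 + 1.550000)/2 = 1.190000
  f(c_2) = f(1.190000) = -0.129019
  f(a) × f(c) ≥ 0, new interval: [1.190000, 1.550000]

After 2 iteration(s), the approximation is c_2 = 1.190000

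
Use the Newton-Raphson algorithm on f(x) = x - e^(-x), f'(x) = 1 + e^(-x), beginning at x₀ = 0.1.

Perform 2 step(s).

f(x) = x - e^(-x)
f'(x) = 1 + e^(-x)
x₀ = 0.1

Newton-Raphson formula: x_{n+1} = x_n - f(x_n)/f'(x_n)

Iteration 1:
  f(0.100000) = -0.804837
  f'(0.100000) = 1.904837
  x_1 = 0.100000 - (-0.804837)/1.904837 = 0.522523
Iteration 2:
  f(0.522523) = -0.070500
  f'(0.522523) = 1.593023
  x_2 = 0.522523 - (-0.070500)/1.593023 = 0.566778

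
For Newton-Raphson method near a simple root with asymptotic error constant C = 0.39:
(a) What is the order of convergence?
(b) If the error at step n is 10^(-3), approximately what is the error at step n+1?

(a) Newton-Raphson has quadratic (order 2) convergence near simple roots.
    This means |e_{n+1}| ≈ C|e_n|².

(b) With |e_n| = 10^(-3) and C = 0.39:
    |e_{n+1}| ≈ 0.39 × (10^(-3))² = 0.39 × 10^(-6)

(a) 2 (quadratic); (b) |e_{n+1}| ≈ 3.900e-07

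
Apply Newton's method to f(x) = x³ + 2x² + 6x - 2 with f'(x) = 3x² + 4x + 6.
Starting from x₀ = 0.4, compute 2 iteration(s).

f(x) = x³ + 2x² + 6x - 2
f'(x) = 3x² + 4x + 6
x₀ = 0.4

Newton-Raphson formula: x_{n+1} = x_n - f(x_n)/f'(x_n)

Iteration 1:
  f(0.400000) = 0.784000
  f'(0.400000) = 8.080000
  x_1 = 0.400000 - 0.784000/8.080000 = 0.302970
Iteration 2:
  f(0.302970) = 0.029214
  f'(0.302970) = 7.487254
  x_2 = 0.302970 - 0.029214/7.487254 = 0.299069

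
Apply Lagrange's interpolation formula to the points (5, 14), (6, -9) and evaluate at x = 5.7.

Lagrange interpolation formula:
P(x) = Σ yᵢ × Lᵢ(x)
where Lᵢ(x) = Π_{j≠i} (x - xⱼ)/(xᵢ - xⱼ)

L_0(5.7) = (5.7 - 6)/(5 - 6) = 0.300000
L_1(5.7) = (5.7 - 5)/(6 - 5) = 0.700000

P(5.7) = 14×L_0(5.7) + (-9)×L_1(5.7)
P(5.7) = -2.100000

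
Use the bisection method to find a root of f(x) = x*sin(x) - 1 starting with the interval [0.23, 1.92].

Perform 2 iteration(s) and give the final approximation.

f(x) = x*sin(x) - 1
Initial interval: [0.23, 1.92]

Iteration 1:
  c_1 = (0.230000 + 1.920000)/2 = 1.075000
  f(c_1) = f(1.075000) = -0.054441
  f(a) × f(c) ≥ 0, new interval: [1.075000, 1.920000]
Iteration 2:
  c_2 = (1.075000 + 1.920000)/2 = 1.497500
  f(c_2) = f(1.497500) = 0.493479
  f(a) × f(c) < 0, new interval: [1.075000, 1.497500]

After 2 iteration(s), the approximation is c_2 = 1.497500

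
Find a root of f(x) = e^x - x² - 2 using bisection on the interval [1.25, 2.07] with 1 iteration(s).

f(x) = e^x - x² - 2
Initial interval: [1.25, 2.07]

Iteration 1:
  c_1 = (1.250000 + 2.070000)/2 = 1.660000
  f(c_1) = f(1.660000) = 0.503711
  f(a) × f(c) < 0, new interval: [1.250000, 1.660000]

After 1 iteration(s), the approximation is c_1 = 1.660000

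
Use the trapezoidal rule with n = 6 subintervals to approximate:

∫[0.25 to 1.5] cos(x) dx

f(x) = cos(x)
a = 0.25, b = 1.5, n = 6
h = (b - a)/n = 0.208333

Trapezoidal rule: (h/2)[f(x₀) + 2f(x₁) + 2f(x₂) + ... + f(xₙ)]

x_0 = 0.2500, f(x_0) = 0.968912, coefficient = 1
x_1 = 0.4583, f(x_1) = 0.896791, coefficient = 2
x_2 = 0.6667, f(x_2) = 0.785887, coefficient = 2
x_3 = 0.8750, f(x_3) = 0.640997, coefficient = 2
x_4 = 1.0833, f(x_4) = 0.468386, coefficient = 2
x_5 = 1.2917, f(x_5) = 0.275519, coefficient = 2
x_6 = 1.5000, f(x_6) = 0.070737, coefficient = 1

I ≈ (0.208333/2) × 7.174810 = 0.747376
Exact value: 0.750091
Error: 0.002715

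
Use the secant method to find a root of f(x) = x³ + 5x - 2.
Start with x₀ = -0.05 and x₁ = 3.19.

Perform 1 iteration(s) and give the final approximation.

f(x) = x³ + 5x - 2
x₀ = -0.05, x₁ = 3.19

Secant formula: x_{n+1} = x_n - f(x_n)(x_n - x_{n-1})/(f(x_n) - f(x_{n-1}))

Iteration 1:
  f(-0.050000) = -2.250125
  f(3.190000) = 46.411759
  x_2 = 3.190000 - 46.411759×(3.190000 - (-0.050000))/(46.411759 - (-2.250125))
       = 0.099818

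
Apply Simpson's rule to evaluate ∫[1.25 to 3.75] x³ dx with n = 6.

f(x) = x³
a = 1.25, b = 3.75, n = 6
h = (b - a)/n = 0.416667

Simpson's rule: (h/3)[f(x₀) + 4f(x₁) + 2f(x₂) + ... + f(xₙ)]

x_0 = 1.2500, f(x_0) = 1.953125, coefficient = 1
x_1 = 1.6667, f(x_1) = 4.629630, coefficient = 4
x_2 = 2.0833, f(x_2) = 9.042245, coefficient = 2
x_3 = 2.5000, f(x_3) = 15.625000, coefficient = 4
x_4 = 2.9167, f(x_4) = 24.811921, coefficient = 2
x_5 = 3.3333, f(x_5) = 37.037037, coefficient = 4
x_6 = 3.7500, f(x_6) = 52.734375, coefficient = 1

I ≈ (0.416667/3) × 351.562500 = 48.828125
Exact value: 48.828125
Error: 0.000000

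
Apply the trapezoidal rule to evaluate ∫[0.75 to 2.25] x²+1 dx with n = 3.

f(x) = x²+1
a = 0.75, b = 2.25, n = 3
h = (b - a)/n = 0.500000

Trapezoidal rule: (h/2)[f(x₀) + 2f(x₁) + 2f(x₂) + ... + f(xₙ)]

x_0 = 0.7500, f(x_0) = 1.562500, coefficient = 1
x_1 = 1.2500, f(x_1) = 2.562500, coefficient = 2
x_2 = 1.7500, f(x_2) = 4.062500, coefficient = 2
x_3 = 2.2500, f(x_3) = 6.062500, coefficient = 1

I ≈ (0.500000/2) × 20.875000 = 5.218750
Exact value: 5.156250
Error: 0.062500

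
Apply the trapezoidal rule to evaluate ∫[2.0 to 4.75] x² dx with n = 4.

f(x) = x²
a = 2.0, b = 4.75, n = 4
h = (b - a)/n = 0.687500

Trapezoidal rule: (h/2)[f(x₀) + 2f(x₁) + 2f(x₂) + ... + f(xₙ)]

x_0 = 2.0000, f(x_0) = 4.000000, coefficient = 1
x_1 = 2.6875, f(x_1) = 7.222656, coefficient = 2
x_2 = 3.3750, f(x_2) = 11.390625, coefficient = 2
x_3 = 4.0625, f(x_3) = 16.503906, coefficient = 2
x_4 = 4.7500, f(x_4) = 22.562500, coefficient = 1

I ≈ (0.687500/2) × 96.796875 = 33.273926
Exact value: 33.057292
Error: 0.216634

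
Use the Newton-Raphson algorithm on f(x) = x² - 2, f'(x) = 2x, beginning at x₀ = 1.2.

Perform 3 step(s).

f(x) = x² - 2
f'(x) = 2x
x₀ = 1.2

Newton-Raphson formula: x_{n+1} = x_n - f(x_n)/f'(x_n)

Iteration 1:
  f(1.200000) = -0.560000
  f'(1.200000) = 2.400000
  x_1 = 1.200000 - (-0.560000)/2.400000 = 1.433333
Iteration 2:
  f(1.433333) = 0.054444
  f'(1.433333) = 2.866667
  x_2 = 1.433333 - 0.054444/2.866667 = 1.414341
Iteration 3:
  f(1.414341) = 0.000361
  f'(1.414341) = 2.828682
  x_3 = 1.414341 - 0.000361/2.828682 = 1.414214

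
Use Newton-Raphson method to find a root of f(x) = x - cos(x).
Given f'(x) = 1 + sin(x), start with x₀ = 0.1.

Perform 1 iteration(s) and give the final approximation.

f(x) = x - cos(x)
f'(x) = 1 + sin(x)
x₀ = 0.1

Newton-Raphson formula: x_{n+1} = x_n - f(x_n)/f'(x_n)

Iteration 1:
  f(0.100000) = -0.895004
  f'(0.100000) = 1.099833
  x_1 = 0.100000 - (-0.895004)/1.099833 = 0.913763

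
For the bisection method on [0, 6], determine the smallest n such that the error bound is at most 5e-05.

We need (b-a)/2^n ≤ 5e-05
(6 - 0)/2^n ≤ 5e-05
6/2^n ≤ 5e-05
2^n ≥ 120000
n ≥ log₂(120000) = 16.87
n ≥ 17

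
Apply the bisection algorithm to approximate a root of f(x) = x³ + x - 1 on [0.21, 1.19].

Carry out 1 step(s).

f(x) = x³ + x - 1
Initial interval: [0.21, 1.19]

Iteration 1:
  c_1 = (0.210000 + 1.190000)/2 = 0.700000
  f(c_1) = f(0.700000) = 0.043000
  f(a) × f(c) < 0, new interval: [0.210000, 0.700000]

After 1 iteration(s), the approximation is c_1 = 0.700000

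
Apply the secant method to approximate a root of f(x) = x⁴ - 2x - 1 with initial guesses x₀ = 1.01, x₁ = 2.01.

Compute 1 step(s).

f(x) = x⁴ - 2x - 1
x₀ = 1.01, x₁ = 2.01

Secant formula: x_{n+1} = x_n - f(x_n)(x_n - x_{n-1})/(f(x_n) - f(x_{n-1}))

Iteration 1:
  f(1.010000) = -1.979396
  f(2.010000) = 11.302408
  x_2 = 2.010000 - 11.302408×(2.010000 - 1.010000)/(11.302408 - (-1.979396))
       = 1.159031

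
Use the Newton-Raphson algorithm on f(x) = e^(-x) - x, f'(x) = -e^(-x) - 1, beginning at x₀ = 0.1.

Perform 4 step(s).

f(x) = e^(-x) - x
f'(x) = -e^(-x) - 1
x₀ = 0.1

Newton-Raphson formula: x_{n+1} = x_n - f(x_n)/f'(x_n)

Iteration 1:
  f(0.100000) = 0.804837
  f'(0.100000) = -1.904837
  x_1 = 0.100000 - 0.804837/(-1.904837) = 0.522523
Iteration 2:
  f(0.522523) = 0.070500
  f'(0.522523) = -1.593023
  x_2 = 0.522523 - 0.070500/(-1.593023) = 0.566778
Iteration 3:
  f(0.566778) = 0.000572
  f'(0.566778) = -1.567350
  x_3 = 0.566778 - 0.000572/(-1.567350) = 0.567143
Iteration 4:
  f(0.567143) = 0.000000
  f'(0.567143) = -1.567143
  x_4 = 0.567143 - 0.000000/(-1.567143) = 0.567143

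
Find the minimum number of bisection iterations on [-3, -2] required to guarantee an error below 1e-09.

We need (b-a)/2^n ≤ 1e-09
(-2 - (-3))/2^n ≤ 1e-09
1/2^n ≤ 1e-09
2^n ≥ 1000000000
n ≥ log₂(1000000000) = 29.90
n ≥ 30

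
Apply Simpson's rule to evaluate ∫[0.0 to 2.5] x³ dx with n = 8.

f(x) = x³
a = 0.0, b = 2.5, n = 8
h = (b - a)/n = 0.312500

Simpson's rule: (h/3)[f(x₀) + 4f(x₁) + 2f(x₂) + ... + f(xₙ)]

x_0 = 0.0000, f(x_0) = 0.000000, coefficient = 1
x_1 = 0.3125, f(x_1) = 0.030518, coefficient = 4
x_2 = 0.6250, f(x_2) = 0.244141, coefficient = 2
x_3 = 0.9375, f(x_3) = 0.823975, coefficient = 4
x_4 = 1.2500, f(x_4) = 1.953125, coefficient = 2
x_5 = 1.5625, f(x_5) = 3.814697, coefficient = 4
x_6 = 1.8750, f(x_6) = 6.591797, coefficient = 2
x_7 = 2.1875, f(x_7) = 10.467529, coefficient = 4
x_8 = 2.5000, f(x_8) = 15.625000, coefficient = 1

I ≈ (0.312500/3) × 93.750000 = 9.765625
Exact value: 9.765625
Error: 0.000000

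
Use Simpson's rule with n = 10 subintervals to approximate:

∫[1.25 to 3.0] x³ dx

f(x) = x³
a = 1.25, b = 3.0, n = 10
h = (b - a)/n = 0.175000

Simpson's rule: (h/3)[f(x₀) + 4f(x₁) + 2f(x₂) + ... + f(xₙ)]

x_0 = 1.2500, f(x_0) = 1.953125, coefficient = 1
x_1 = 1.4250, f(x_1) = 2.893641, coefficient = 4
x_2 = 1.6000, f(x_2) = 4.096000, coefficient = 2
x_3 = 1.7750, f(x_3) = 5.592359, coefficient = 4
x_4 = 1.9500, f(x_4) = 7.414875, coefficient = 2
x_5 = 2.1250, f(x_5) = 9.595703, coefficient = 4
x_6 = 2.3000, f(x_6) = 12.167000, coefficient = 2
x_7 = 2.4750, f(x_7) = 15.160922, coefficient = 4
x_8 = 2.6500, f(x_8) = 18.609625, coefficient = 2
x_9 = 2.8250, f(x_9) = 22.545266, coefficient = 4
x_10 = 3.0000, f(x_10) = 27.000000, coefficient = 1

I ≈ (0.175000/3) × 336.679687 = 19.639648
Exact value: 19.639648
Error: 0.000000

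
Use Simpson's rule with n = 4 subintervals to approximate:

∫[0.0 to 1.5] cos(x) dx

f(x) = cos(x)
a = 0.0, b = 1.5, n = 4
h = (b - a)/n = 0.375000

Simpson's rule: (h/3)[f(x₀) + 4f(x₁) + 2f(x₂) + ... + f(xₙ)]

x_0 = 0.0000, f(x_0) = 1.000000, coefficient = 1
x_1 = 0.3750, f(x_1) = 0.930508, coefficient = 4
x_2 = 0.7500, f(x_2) = 0.731689, coefficient = 2
x_3 = 1.1250, f(x_3) = 0.431177, coefficient = 4
x_4 = 1.5000, f(x_4) = 0.070737, coefficient = 1

I ≈ (0.375000/3) × 7.980851 = 0.997606
Exact value: 0.997495
Error: 0.000111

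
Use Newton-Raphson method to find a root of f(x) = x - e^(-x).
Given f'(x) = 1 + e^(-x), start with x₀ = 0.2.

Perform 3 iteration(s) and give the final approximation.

f(x) = x - e^(-x)
f'(x) = 1 + e^(-x)
x₀ = 0.2

Newton-Raphson formula: x_{n+1} = x_n - f(x_n)/f'(x_n)

Iteration 1:
  f(0.200000) = -0.618731
  f'(0.200000) = 1.818731
  x_1 = 0.200000 - (-0.618731)/1.818731 = 0.540199
Iteration 2:
  f(0.540199) = -0.042433
  f'(0.540199) = 1.582632
  x_2 = 0.540199 - (-0.042433)/1.582632 = 0.567011
Iteration 3:
  f(0.567011) = -0.000208
  f'(0.567011) = 1.567218
  x_3 = 0.567011 - (-0.000208)/1.567218 = 0.567143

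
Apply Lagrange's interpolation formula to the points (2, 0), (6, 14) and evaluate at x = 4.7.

Lagrange interpolation formula:
P(x) = Σ yᵢ × Lᵢ(x)
where Lᵢ(x) = Π_{j≠i} (x - xⱼ)/(xᵢ - xⱼ)

L_0(4.7) = (4.7 - 6)/(2 - 6) = 0.325000
L_1(4.7) = (4.7 - 2)/(6 - 2) = 0.675000

P(4.7) = 0×L_0(4.7) + 14×L_1(4.7)
P(4.7) = 9.450000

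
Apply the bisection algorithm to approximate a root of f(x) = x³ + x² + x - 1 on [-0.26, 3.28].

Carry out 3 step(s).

f(x) = x³ + x² + x - 1
Initial interval: [-0.26, 3.28]

Iteration 1:
  c_1 = (-0.260000 + 3.280000)/2 = 1.510000
  f(c_1) = f(1.510000) = 6.233051
  f(a) × f(c) < 0, new interval: [-0.260000, 1.510000]
Iteration 2:
  c_2 = (-0.260000 + 1.510000)/2 = 0.625000
  f(c_2) = f(0.625000) = 0.259766
  f(a) × f(c) < 0, new interval: [-0.260000, 0.625000]
Iteration 3:
  c_3 = (-0.260000 + 0.625000)/2 = 0.182500
  f(c_3) = f(0.182500) = -0.778115
  f(a) × f(c) ≥ 0, new interval: [0.182500, 0.625000]

After 3 iteration(s), the approximation is c_3 = 0.182500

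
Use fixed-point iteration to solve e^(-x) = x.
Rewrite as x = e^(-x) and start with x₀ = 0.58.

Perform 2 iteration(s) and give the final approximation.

Equation: e^(-x) = x
Fixed-point form: x = e^(-x)
x₀ = 0.58

x_1 = g(0.580000) = 0.559898
x_2 = g(0.559898) = 0.571267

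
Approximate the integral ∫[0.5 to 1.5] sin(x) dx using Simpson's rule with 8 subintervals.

f(x) = sin(x)
a = 0.5, b = 1.5, n = 8
h = (b - a)/n = 0.125000

Simpson's rule: (h/3)[f(x₀) + 4f(x₁) + 2f(x₂) + ... + f(xₙ)]

x_0 = 0.5000, f(x_0) = 0.479426, coefficient = 1
x_1 = 0.6250, f(x_1) = 0.585097, coefficient = 4
x_2 = 0.7500, f(x_2) = 0.681639, coefficient = 2
x_3 = 0.8750, f(x_3) = 0.767544, coefficient = 4
x_4 = 1.0000, f(x_4) = 0.841471, coefficient = 2
x_5 = 1.1250, f(x_5) = 0.902268, coefficient = 4
x_6 = 1.2500, f(x_6) = 0.948985, coefficient = 2
x_7 = 1.3750, f(x_7) = 0.980893, coefficient = 4
x_8 = 1.5000, f(x_8) = 0.997495, coefficient = 1

I ≈ (0.125000/3) × 19.364315 = 0.806846
Exact value: 0.806845
Error: 0.000001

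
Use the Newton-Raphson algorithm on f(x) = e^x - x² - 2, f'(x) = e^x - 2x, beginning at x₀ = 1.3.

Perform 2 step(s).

f(x) = e^x - x² - 2
f'(x) = e^x - 2x
x₀ = 1.3

Newton-Raphson formula: x_{n+1} = x_n - f(x_n)/f'(x_n)

Iteration 1:
  f(1.300000) = -0.020703
  f'(1.300000) = 1.069297
  x_1 = 1.300000 - (-0.020703)/1.069297 = 1.319362
Iteration 2:
  f(1.319362) = 0.000317
  f'(1.319362) = 1.102309
  x_2 = 1.319362 - 0.000317/1.102309 = 1.319074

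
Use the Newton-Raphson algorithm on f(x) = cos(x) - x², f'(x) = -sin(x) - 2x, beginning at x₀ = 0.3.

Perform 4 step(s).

f(x) = cos(x) - x²
f'(x) = -sin(x) - 2x
x₀ = 0.3

Newton-Raphson formula: x_{n+1} = x_n - f(x_n)/f'(x_n)

Iteration 1:
  f(0.300000) = 0.865336
  f'(0.300000) = -0.895520
  x_1 = 0.300000 - 0.865336/(-0.895520) = 1.266295
Iteration 2:
  f(1.266295) = -1.303685
  f'(1.266295) = -3.486586
  x_2 = 1.266295 - (-1.303685)/(-3.486586) = 0.892380
Iteration 3:
  f(0.892380) = -0.168782
  f'(0.892380) = -2.563329
  x_3 = 0.892380 - (-0.168782)/(-2.563329) = 0.826535
Iteration 4:
  f(0.826535) = -0.005733
  f'(0.826535) = -2.388660
  x_4 = 0.826535 - (-0.005733)/(-2.388660) = 0.824136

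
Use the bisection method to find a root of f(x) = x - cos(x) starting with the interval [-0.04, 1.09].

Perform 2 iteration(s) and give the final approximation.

f(x) = x - cos(x)
Initial interval: [-0.04, 1.09]

Iteration 1:
  c_1 = (-0.040000 + 1.090000)/2 = 0.525000
  f(c_1) = f(0.525000) = -0.340324
  f(a) × f(c) ≥ 0, new interval: [0.525000, 1.090000]
Iteration 2:
  c_2 = (0.525000 + 1.090000)/2 = 0.807500
  f(c_2) = f(0.807500) = 0.116193
  f(a) × f(c) < 0, new interval: [0.525000, 0.807500]

After 2 iteration(s), the approximation is c_2 = 0.807500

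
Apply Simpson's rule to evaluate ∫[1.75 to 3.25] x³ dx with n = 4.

f(x) = x³
a = 1.75, b = 3.25, n = 4
h = (b - a)/n = 0.375000

Simpson's rule: (h/3)[f(x₀) + 4f(x₁) + 2f(x₂) + ... + f(xₙ)]

x_0 = 1.7500, f(x_0) = 5.359375, coefficient = 1
x_1 = 2.1250, f(x_1) = 9.595703, coefficient = 4
x_2 = 2.5000, f(x_2) = 15.625000, coefficient = 2
x_3 = 2.8750, f(x_3) = 23.763672, coefficient = 4
x_4 = 3.2500, f(x_4) = 34.328125, coefficient = 1

I ≈ (0.375000/3) × 204.375000 = 25.546875
Exact value: 25.546875
Error: 0.000000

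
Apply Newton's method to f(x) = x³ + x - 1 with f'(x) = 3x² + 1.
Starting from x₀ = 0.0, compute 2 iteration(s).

f(x) = x³ + x - 1
f'(x) = 3x² + 1
x₀ = 0.0

Newton-Raphson formula: x_{n+1} = x_n - f(x_n)/f'(x_n)

Iteration 1:
  f(0.000000) = -1.000000
  f'(0.000000) = 1.000000
  x_1 = 0.000000 - (-1.000000)/1.000000 = 1.000000
Iteration 2:
  f(1.000000) = 1.000000
  f'(1.000000) = 4.000000
  x_2 = 1.000000 - 1.000000/4.000000 = 0.750000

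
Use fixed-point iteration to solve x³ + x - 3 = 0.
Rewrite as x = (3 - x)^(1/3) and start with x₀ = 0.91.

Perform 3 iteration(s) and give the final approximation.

Equation: x³ + x - 3 = 0
Fixed-point form: x = (3 - x)^(1/3)
x₀ = 0.91

x_1 = g(0.910000) = 1.278543
x_2 = g(1.278543) = 1.198483
x_3 = g(1.198483) = 1.216782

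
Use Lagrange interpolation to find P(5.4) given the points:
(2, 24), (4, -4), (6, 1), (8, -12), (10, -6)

Lagrange interpolation formula:
P(x) = Σ yᵢ × Lᵢ(x)
where Lᵢ(x) = Π_{j≠i} (x - xⱼ)/(xᵢ - xⱼ)

L_0(5.4) = (5.4 - 4)/(2 - 4) × (5.4 - 6)/(2 - 6) × (5.4 - 8)/(2 - 8) × (5.4 - 10)/(2 - 10) = -0.026162
L_1(5.4) = (5.4 - 2)/(4 - 2) × (5.4 - 6)/(4 - 6) × (5.4 - 8)/(4 - 8) × (5.4 - 10)/(4 - 10) = 0.254150
L_2(5.4) = (5.4 - 2)/(6 - 2) × (5.4 - 4)/(6 - 4) × (5.4 - 8)/(6 - 8) × (5.4 - 10)/(6 - 10) = 0.889525
L_3(5.4) = (5.4 - 2)/(8 - 2) × (5.4 - 4)/(8 - 4) × (5.4 - 6)/(8 - 6) × (5.4 - 10)/(8 - 10) = -0.136850
L_4(5.4) = (5.4 - 2)/(10 - 2) × (5.4 - 4)/(10 - 4) × (5.4 - 6)/(10 - 6) × (5.4 - 8)/(10 - 8) = 0.019337

P(5.4) = 24×L_0(5.4) + (-4)×L_1(5.4) + 1×L_2(5.4) + (-12)×L_3(5.4) + (-6)×L_4(5.4)
P(5.4) = 0.771200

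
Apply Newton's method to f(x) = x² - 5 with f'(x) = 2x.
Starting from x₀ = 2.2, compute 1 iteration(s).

f(x) = x² - 5
f'(x) = 2x
x₀ = 2.2

Newton-Raphson formula: x_{n+1} = x_n - f(x_n)/f'(x_n)

Iteration 1:
  f(2.200000) = -0.160000
  f'(2.200000) = 4.400000
  x_1 = 2.200000 - (-0.160000)/4.400000 = 2.236364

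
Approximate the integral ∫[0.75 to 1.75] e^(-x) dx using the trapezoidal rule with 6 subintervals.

f(x) = e^(-x)
a = 0.75, b = 1.75, n = 6
h = (b - a)/n = 0.166667

Trapezoidal rule: (h/2)[f(x₀) + 2f(x₁) + 2f(x₂) + ... + f(xₙ)]

x_0 = 0.7500, f(x_0) = 0.472367, coefficient = 1
x_1 = 0.9167, f(x_1) = 0.399850, coefficient = 2
x_2 = 1.0833, f(x_2) = 0.338465, coefficient = 2
x_3 = 1.2500, f(x_3) = 0.286505, coefficient = 2
x_4 = 1.4167, f(x_4) = 0.242521, coefficient = 2
x_5 = 1.5833, f(x_5) = 0.205290, coefficient = 2
x_6 = 1.7500, f(x_6) = 0.173774, coefficient = 1

I ≈ (0.166667/2) × 3.591402 = 0.299283
Exact value: 0.298593
Error: 0.000691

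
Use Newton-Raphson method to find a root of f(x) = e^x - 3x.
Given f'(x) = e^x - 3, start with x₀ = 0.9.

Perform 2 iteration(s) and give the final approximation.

f(x) = e^x - 3x
f'(x) = e^x - 3
x₀ = 0.9

Newton-Raphson formula: x_{n+1} = x_n - f(x_n)/f'(x_n)

Iteration 1:
  f(0.900000) = -0.240397
  f'(0.900000) = -0.540397
  x_1 = 0.900000 - (-0.240397)/(-0.540397) = 0.455148
Iteration 2:
  f(0.455148) = 0.210963
  f'(0.455148) = -1.423594
  x_2 = 0.455148 - 0.210963/(-1.423594) = 0.603338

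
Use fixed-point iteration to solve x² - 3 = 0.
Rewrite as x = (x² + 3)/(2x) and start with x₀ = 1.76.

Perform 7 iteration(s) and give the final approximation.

Equation: x² - 3 = 0
Fixed-point form: x = (x² + 3)/(2x)
x₀ = 1.76

x_1 = g(1.760000) = 1.732273
x_2 = g(1.732273) = 1.732051
x_3 = g(1.732051) = 1.732051
x_4 = g(1.732051) = 1.732051
x_5 = g(1.732051) = 1.732051
x_6 = g(1.732051) = 1.732051
x_7 = g(1.732051) = 1.732051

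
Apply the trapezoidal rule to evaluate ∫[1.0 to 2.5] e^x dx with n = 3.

f(x) = e^x
a = 1.0, b = 2.5, n = 3
h = (b - a)/n = 0.500000

Trapezoidal rule: (h/2)[f(x₀) + 2f(x₁) + 2f(x₂) + ... + f(xₙ)]

x_0 = 1.0000, f(x_0) = 2.718282, coefficient = 1
x_1 = 1.5000, f(x_1) = 4.481689, coefficient = 2
x_2 = 2.0000, f(x_2) = 7.389056, coefficient = 2
x_3 = 2.5000, f(x_3) = 12.182494, coefficient = 1

I ≈ (0.500000/2) × 38.642266 = 9.660567
Exact value: 9.464212
Error: 0.196354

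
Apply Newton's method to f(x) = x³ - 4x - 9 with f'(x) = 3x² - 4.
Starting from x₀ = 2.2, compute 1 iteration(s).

f(x) = x³ - 4x - 9
f'(x) = 3x² - 4
x₀ = 2.2

Newton-Raphson formula: x_{n+1} = x_n - f(x_n)/f'(x_n)

Iteration 1:
  f(2.200000) = -7.152000
  f'(2.200000) = 10.520000
  x_1 = 2.200000 - (-7.152000)/10.520000 = 2.879848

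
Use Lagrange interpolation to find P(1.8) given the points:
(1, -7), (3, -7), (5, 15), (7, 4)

Lagrange interpolation formula:
P(x) = Σ yᵢ × Lᵢ(x)
where Lᵢ(x) = Π_{j≠i} (x - xⱼ)/(xᵢ - xⱼ)

L_0(1.8) = (1.8 - 3)/(1 - 3) × (1.8 - 5)/(1 - 5) × (1.8 - 7)/(1 - 7) = 0.416000
L_1(1.8) = (1.8 - 1)/(3 - 1) × (1.8 - 5)/(3 - 5) × (1.8 - 7)/(3 - 7) = 0.832000
L_2(1.8) = (1.8 - 1)/(5 - 1) × (1.8 - 3)/(5 - 3) × (1.8 - 7)/(5 - 7) = -0.312000
L_3(1.8) = (1.8 - 1)/(7 - 1) × (1.8 - 3)/(7 - 3) × (1.8 - 5)/(7 - 5) = 0.064000

P(1.8) = (-7)×L_0(1.8) + (-7)×L_1(1.8) + 15×L_2(1.8) + 4×L_3(1.8)
P(1.8) = -13.160000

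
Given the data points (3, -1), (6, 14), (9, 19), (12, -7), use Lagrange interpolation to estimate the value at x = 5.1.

Lagrange interpolation formula:
P(x) = Σ yᵢ × Lᵢ(x)
where Lᵢ(x) = Π_{j≠i} (x - xⱼ)/(xᵢ - xⱼ)

L_0(5.1) = (5.1 - 6)/(3 - 6) × (5.1 - 9)/(3 - 9) × (5.1 - 12)/(3 - 12) = 0.149500
L_1(5.1) = (5.1 - 3)/(6 - 3) × (5.1 - 9)/(6 - 9) × (5.1 - 12)/(6 - 12) = 1.046500
L_2(5.1) = (5.1 - 3)/(9 - 3) × (5.1 - 6)/(9 - 6) × (5.1 - 12)/(9 - 12) = -0.241500
L_3(5.1) = (5.1 - 3)/(12 - 3) × (5.1 - 6)/(12 - 6) × (5.1 - 9)/(12 - 9) = 0.045500

P(5.1) = (-1)×L_0(5.1) + 14×L_1(5.1) + 19×L_2(5.1) + (-7)×L_3(5.1)
P(5.1) = 9.594500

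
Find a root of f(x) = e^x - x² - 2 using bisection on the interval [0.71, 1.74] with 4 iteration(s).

f(x) = e^x - x² - 2
Initial interval: [0.71, 1.74]

Iteration 1:
  c_1 = (0.710000 + 1.740000)/2 = 1.225000
  f(c_1) = f(1.225000) = -0.096459
  f(a) × f(c) ≥ 0, new interval: [1.225000, 1.740000]
Iteration 2:
  c_2 = (1.225000 + 1.740000)/2 = 1.482500
  f(c_2) = f(1.482500) = 0.206136
  f(a) × f(c) < 0, new interval: [1.225000, 1.482500]
Iteration 3:
  c_3 = (1.225000 + 1.482500)/2 = 1.353750
  f(c_3) = f(1.353750) = 0.039279
  f(a) × f(c) < 0, new interval: [1.225000, 1.353750]
Iteration 4:
  c_4 = (1.225000 + 1.353750)/2 = 1.289375
  f(c_4) = f(1.289375) = -0.031971
  f(a) × f(c) ≥ 0, new interval: [1.289375, 1.353750]

After 4 iteration(s), the approximation is c_4 = 1.289375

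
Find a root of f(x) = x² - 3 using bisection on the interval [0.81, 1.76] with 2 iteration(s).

f(x) = x² - 3
Initial interval: [0.81, 1.76]

Iteration 1:
  c_1 = (0.810000 + 1.760000)/2 = 1.285000
  f(c_1) = f(1.285000) = -1.348775
  f(a) × f(c) ≥ 0, new interval: [1.285000, 1.760000]
Iteration 2:
  c_2 = (1.285000 + 1.760000)/2 = 1.522500
  f(c_2) = f(1.522500) = -0.681994
  f(a) × f(c) ≥ 0, new interval: [1.522500, 1.760000]

After 2 iteration(s), the approximation is c_2 = 1.522500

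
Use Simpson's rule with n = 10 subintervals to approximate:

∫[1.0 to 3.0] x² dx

f(x) = x²
a = 1.0, b = 3.0, n = 10
h = (b - a)/n = 0.200000

Simpson's rule: (h/3)[f(x₀) + 4f(x₁) + 2f(x₂) + ... + f(xₙ)]

x_0 = 1.0000, f(x_0) = 1.000000, coefficient = 1
x_1 = 1.2000, f(x_1) = 1.440000, coefficient = 4
x_2 = 1.4000, f(x_2) = 1.960000, coefficient = 2
x_3 = 1.6000, f(x_3) = 2.560000, coefficient = 4
x_4 = 1.8000, f(x_4) = 3.240000, coefficient = 2
x_5 = 2.0000, f(x_5) = 4.000000, coefficient = 4
x_6 = 2.2000, f(x_6) = 4.840000, coefficient = 2
x_7 = 2.4000, f(x_7) = 5.760000, coefficient = 4
x_8 = 2.6000, f(x_8) = 6.760000, coefficient = 2
x_9 = 2.8000, f(x_9) = 7.840000, coefficient = 4
x_10 = 3.0000, f(x_10) = 9.000000, coefficient = 1

I ≈ (0.200000/3) × 130.000000 = 8.666667
Exact value: 8.666667
Error: 0.000000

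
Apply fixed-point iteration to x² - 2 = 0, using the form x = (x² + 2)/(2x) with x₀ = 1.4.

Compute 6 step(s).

Equation: x² - 2 = 0
Fixed-point form: x = (x² + 2)/(2x)
x₀ = 1.4

x_1 = g(1.400000) = 1.414286
x_2 = g(1.414286) = 1.414214
x_3 = g(1.414214) = 1.414214
x_4 = g(1.414214) = 1.414214
x_5 = g(1.414214) = 1.414214
x_6 = g(1.414214) = 1.414214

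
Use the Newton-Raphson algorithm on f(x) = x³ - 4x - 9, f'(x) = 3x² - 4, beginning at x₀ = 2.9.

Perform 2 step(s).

f(x) = x³ - 4x - 9
f'(x) = 3x² - 4
x₀ = 2.9

Newton-Raphson formula: x_{n+1} = x_n - f(x_n)/f'(x_n)

Iteration 1:
  f(2.900000) = 3.789000
  f'(2.900000) = 21.230000
  x_1 = 2.900000 - 3.789000/21.230000 = 2.721526
Iteration 2:
  f(2.721526) = 0.271435
  f'(2.721526) = 18.220114
  x_2 = 2.721526 - 0.271435/18.220114 = 2.706629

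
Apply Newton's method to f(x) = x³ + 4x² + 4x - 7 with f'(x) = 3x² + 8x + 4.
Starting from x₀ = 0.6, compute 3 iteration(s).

f(x) = x³ + 4x² + 4x - 7
f'(x) = 3x² + 8x + 4
x₀ = 0.6

Newton-Raphson formula: x_{n+1} = x_n - f(x_n)/f'(x_n)

Iteration 1:
  f(0.600000) = -2.944000
  f'(0.600000) = 9.880000
  x_1 = 0.600000 - (-2.944000)/9.880000 = 0.897976
Iteration 2:
  f(0.897976) = 0.541436
  f'(0.897976) = 13.602887
  x_2 = 0.897976 - 0.541436/13.602887 = 0.858173
Iteration 3:
  f(0.858173) = 0.010542
  f'(0.858173) = 13.074762
  x_3 = 0.858173 - 0.010542/13.074762 = 0.857366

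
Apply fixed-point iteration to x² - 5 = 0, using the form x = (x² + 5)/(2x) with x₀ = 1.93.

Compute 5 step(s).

Equation: x² - 5 = 0
Fixed-point form: x = (x² + 5)/(2x)
x₀ = 1.93

x_1 = g(1.930000) = 2.260337
x_2 = g(2.260337) = 2.236198
x_3 = g(2.236198) = 2.236068
x_4 = g(2.236068) = 2.236068
x_5 = g(2.236068) = 2.236068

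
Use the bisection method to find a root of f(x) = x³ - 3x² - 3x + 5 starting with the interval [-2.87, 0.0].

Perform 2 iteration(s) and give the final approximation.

f(x) = x³ - 3x² - 3x + 5
Initial interval: [-2.87, 0.0]

Iteration 1:
  c_1 = (-2.870000 + 0.000000)/2 = -1.435000
  f(c_1) = f(-1.435000) = 0.172337
  f(a) × f(c) < 0, new interval: [-2.870000, -1.435000]
Iteration 2:
  c_2 = (-2.870000 + (-1.435000))/2 = -2.152500
  f(c_2) = f(-2.152500) = -12.415353
  f(a) × f(c) ≥ 0, new interval: [-2.152500, -1.435000]

After 2 iteration(s), the approximation is c_2 = -2.152500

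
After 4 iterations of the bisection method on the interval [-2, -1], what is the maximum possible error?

Bisection error bound: |error| ≤ (b-a)/2^n
|error| ≤ (-1 - (-2))/2^4 = 1/2^4
|error| ≤ 0.0625000000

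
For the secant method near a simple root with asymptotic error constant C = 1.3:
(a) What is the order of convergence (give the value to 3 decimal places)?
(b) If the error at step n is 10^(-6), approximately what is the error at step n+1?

(a) Secant method has superlinear convergence with order φ = (1+√5)/2 ≈ 1.618.
    This means |e_{n+1}| ≈ C|e_n|^1.618.

(b) With |e_n| = 10^(-6) and C = 1.3:
    |e_{n+1}| ≈ 1.3 × (10^(-6))^1.618 = 1.3 × 10^(-9.71)

(a) ≈ 1.618 (golden ratio); (b) |e_{n+1}| ≈ 2.545e-10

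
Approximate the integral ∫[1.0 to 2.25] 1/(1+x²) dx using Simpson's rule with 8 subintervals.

f(x) = 1/(1+x²)
a = 1.0, b = 2.25, n = 8
h = (b - a)/n = 0.156250

Simpson's rule: (h/3)[f(x₀) + 4f(x₁) + 2f(x₂) + ... + f(xₙ)]

x_0 = 1.0000, f(x_0) = 0.500000, coefficient = 1
x_1 = 1.1562, f(x_1) = 0.427915, coefficient = 4
x_2 = 1.3125, f(x_2) = 0.367288, coefficient = 2
x_3 = 1.4688, f(x_3) = 0.316734, coefficient = 4
x_4 = 1.6250, f(x_4) = 0.274678, coefficient = 2
x_5 = 1.7812, f(x_5) = 0.239644, coefficient = 4
x_6 = 1.9375, f(x_6) = 0.210353, coefficient = 2
x_7 = 2.0938, f(x_7) = 0.185743, coefficient = 4
x_8 = 2.2500, f(x_8) = 0.164948, coefficient = 1

I ≈ (0.156250/3) × 7.049730 = 0.367173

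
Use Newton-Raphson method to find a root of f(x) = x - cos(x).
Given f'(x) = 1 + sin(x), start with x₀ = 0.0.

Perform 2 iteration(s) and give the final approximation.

f(x) = x - cos(x)
f'(x) = 1 + sin(x)
x₀ = 0.0

Newton-Raphson formula: x_{n+1} = x_n - f(x_n)/f'(x_n)

Iteration 1:
  f(0.000000) = -1.000000
  f'(0.000000) = 1.000000
  x_1 = 0.000000 - (-1.000000)/1.000000 = 1.000000
Iteration 2:
  f(1.000000) = 0.459698
  f'(1.000000) = 1.841471
  x_2 = 1.000000 - 0.459698/1.841471 = 0.750364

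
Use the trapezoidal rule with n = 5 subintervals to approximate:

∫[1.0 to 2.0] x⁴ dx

f(x) = x⁴
a = 1.0, b = 2.0, n = 5
h = (b - a)/n = 0.200000

Trapezoidal rule: (h/2)[f(x₀) + 2f(x₁) + 2f(x₂) + ... + f(xₙ)]

x_0 = 1.0000, f(x_0) = 1.000000, coefficient = 1
x_1 = 1.2000, f(x_1) = 2.073600, coefficient = 2
x_2 = 1.4000, f(x_2) = 3.841600, coefficient = 2
x_3 = 1.6000, f(x_3) = 6.553600, coefficient = 2
x_4 = 1.8000, f(x_4) = 10.497600, coefficient = 2
x_5 = 2.0000, f(x_5) = 16.000000, coefficient = 1

I ≈ (0.200000/2) × 62.932800 = 6.293280
Exact value: 6.200000
Error: 0.093280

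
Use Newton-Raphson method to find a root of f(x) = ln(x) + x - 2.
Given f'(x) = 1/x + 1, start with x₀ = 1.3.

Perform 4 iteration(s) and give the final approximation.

f(x) = ln(x) + x - 2
f'(x) = 1/x + 1
x₀ = 1.3

Newton-Raphson formula: x_{n+1} = x_n - f(x_n)/f'(x_n)

Iteration 1:
  f(1.300000) = -0.437636
  f'(1.300000) = 1.769231
  x_1 = 1.300000 - (-0.437636)/1.769231 = 1.547359
Iteration 2:
  f(1.547359) = -0.016091
  f'(1.547359) = 1.646262
  x_2 = 1.547359 - (-0.016091)/1.646262 = 1.557134
Iteration 3:
  f(1.557134) = -0.000020
  f'(1.557134) = 1.642206
  x_3 = 1.557134 - (-0.000020)/1.642206 = 1.557146
Iteration 4:
  f(1.557146) = 0.000000
  f'(1.557146) = 1.642201
  x_4 = 1.557146 - 0.000000/1.642201 = 1.557146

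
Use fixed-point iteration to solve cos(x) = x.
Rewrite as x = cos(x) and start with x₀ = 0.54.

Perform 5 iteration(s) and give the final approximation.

Equation: cos(x) = x
Fixed-point form: x = cos(x)
x₀ = 0.54

x_1 = g(0.540000) = 0.857709
x_2 = g(0.857709) = 0.654172
x_3 = g(0.654172) = 0.793552
x_4 = g(0.793552) = 0.701318
x_5 = g(0.701318) = 0.763993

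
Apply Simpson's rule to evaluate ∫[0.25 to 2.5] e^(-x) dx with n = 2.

f(x) = e^(-x)
a = 0.25, b = 2.5, n = 2
h = (b - a)/n = 1.125000

Simpson's rule: (h/3)[f(x₀) + 4f(x₁) + 2f(x₂) + ... + f(xₙ)]

x_0 = 0.2500, f(x_0) = 0.778801, coefficient = 1
x_1 = 1.3750, f(x_1) = 0.252840, coefficient = 4
x_2 = 2.5000, f(x_2) = 0.082085, coefficient = 1

I ≈ (1.125000/3) × 1.872244 = 0.702092
Exact value: 0.696716
Error: 0.005376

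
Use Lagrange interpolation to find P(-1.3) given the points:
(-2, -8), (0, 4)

Lagrange interpolation formula:
P(x) = Σ yᵢ × Lᵢ(x)
where Lᵢ(x) = Π_{j≠i} (x - xⱼ)/(xᵢ - xⱼ)

L_0(-1.3) = (-1.3 - 0)/(-2 - 0) = 0.650000
L_1(-1.3) = (-1.3 - (-2))/(0 - (-2)) = 0.350000

P(-1.3) = (-8)×L_0(-1.3) + 4×L_1(-1.3)
P(-1.3) = -3.800000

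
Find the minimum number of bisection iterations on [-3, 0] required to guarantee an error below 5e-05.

We need (b-a)/2^n ≤ 5e-05
(0 - (-3))/2^n ≤ 5e-05
3/2^n ≤ 5e-05
2^n ≥ 60000
n ≥ log₂(60000) = 15.87
n ≥ 16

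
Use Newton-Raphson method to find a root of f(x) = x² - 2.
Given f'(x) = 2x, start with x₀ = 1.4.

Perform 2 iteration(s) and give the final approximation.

f(x) = x² - 2
f'(x) = 2x
x₀ = 1.4

Newton-Raphson formula: x_{n+1} = x_n - f(x_n)/f'(x_n)

Iteration 1:
  f(1.400000) = -0.040000
  f'(1.400000) = 2.800000
  x_1 = 1.400000 - (-0.040000)/2.800000 = 1.414286
Iteration 2:
  f(1.414286) = 0.000204
  f'(1.414286) = 2.828571
  x_2 = 1.414286 - 0.000204/2.828571 = 1.414214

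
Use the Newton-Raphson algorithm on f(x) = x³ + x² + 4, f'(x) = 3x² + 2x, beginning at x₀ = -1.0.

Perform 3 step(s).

f(x) = x³ + x² + 4
f'(x) = 3x² + 2x
x₀ = -1.0

Newton-Raphson formula: x_{n+1} = x_n - f(x_n)/f'(x_n)

Iteration 1:
  f(-1.000000) = 4.000000
  f'(-1.000000) = 1.000000
  x_1 = -1.000000 - 4.000000/1.000000 = -5.000000
Iteration 2:
  f(-5.000000) = -96.000000
  f'(-5.000000) = 65.000000
  x_2 = -5.000000 - (-96.000000)/65.000000 = -3.523077
Iteration 3:
  f(-3.523077) = -27.316610
  f'(-3.523077) = 30.190059
  x_3 = -3.523077 - (-27.316610)/30.190059 = -2.618256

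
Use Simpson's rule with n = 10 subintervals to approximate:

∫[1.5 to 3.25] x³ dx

f(x) = x³
a = 1.5, b = 3.25, n = 10
h = (b - a)/n = 0.175000

Simpson's rule: (h/3)[f(x₀) + 4f(x₁) + 2f(x₂) + ... + f(xₙ)]

x_0 = 1.5000, f(x_0) = 3.375000, coefficient = 1
x_1 = 1.6750, f(x_1) = 4.699422, coefficient = 4
x_2 = 1.8500, f(x_2) = 6.331625, coefficient = 2
x_3 = 2.0250, f(x_3) = 8.303766, coefficient = 4
x_4 = 2.2000, f(x_4) = 10.648000, coefficient = 2
x_5 = 2.3750, f(x_5) = 13.396484, coefficient = 4
x_6 = 2.5500, f(x_6) = 16.581375, coefficient = 2
x_7 = 2.7250, f(x_7) = 20.234828, coefficient = 4
x_8 = 2.9000, f(x_8) = 24.389000, coefficient = 2
x_9 = 3.0750, f(x_9) = 29.076047, coefficient = 4
x_10 = 3.2500, f(x_10) = 34.328125, coefficient = 1

I ≈ (0.175000/3) × 456.445312 = 26.625977
Exact value: 26.625977
Error: 0.000000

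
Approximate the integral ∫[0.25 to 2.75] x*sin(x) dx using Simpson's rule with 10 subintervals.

f(x) = x*sin(x)
a = 0.25, b = 2.75, n = 10
h = (b - a)/n = 0.250000

Simpson's rule: (h/3)[f(x₀) + 4f(x₁) + 2f(x₂) + ... + f(xₙ)]

x_0 = 0.2500, f(x_0) = 0.061851, coefficient = 1
x_1 = 0.5000, f(x_1) = 0.239713, coefficient = 4
x_2 = 0.7500, f(x_2) = 0.511229, coefficient = 2
x_3 = 1.0000, f(x_3) = 0.841471, coefficient = 4
x_4 = 1.2500, f(x_4) = 1.186231, coefficient = 2
x_5 = 1.5000, f(x_5) = 1.496242, coefficient = 4
x_6 = 1.7500, f(x_6) = 1.721975, coefficient = 2
x_7 = 2.0000, f(x_7) = 1.818595, coefficient = 4
x_8 = 2.2500, f(x_8) = 1.750665, coefficient = 2
x_9 = 2.5000, f(x_9) = 1.496180, coefficient = 4
x_10 = 2.7500, f(x_10) = 1.049568, coefficient = 1

I ≈ (0.250000/3) × 35.020424 = 2.918369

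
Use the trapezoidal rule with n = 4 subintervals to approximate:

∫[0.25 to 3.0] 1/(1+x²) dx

f(x) = 1/(1+x²)
a = 0.25, b = 3.0, n = 4
h = (b - a)/n = 0.687500

Trapezoidal rule: (h/2)[f(x₀) + 2f(x₁) + 2f(x₂) + ... + f(xₙ)]

x_0 = 0.2500, f(x_0) = 0.941176, coefficient = 1
x_1 = 0.9375, f(x_1) = 0.532225, coefficient = 2
x_2 = 1.6250, f(x_2) = 0.274678, coefficient = 2
x_3 = 2.3125, f(x_3) = 0.157538, coefficient = 2
x_4 = 3.0000, f(x_4) = 0.100000, coefficient = 1

I ≈ (0.687500/2) × 2.970059 = 1.020958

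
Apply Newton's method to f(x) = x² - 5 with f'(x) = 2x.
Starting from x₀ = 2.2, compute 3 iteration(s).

f(x) = x² - 5
f'(x) = 2x
x₀ = 2.2

Newton-Raphson formula: x_{n+1} = x_n - f(x_n)/f'(x_n)

Iteration 1:
  f(2.200000) = -0.160000
  f'(2.200000) = 4.400000
  x_1 = 2.200000 - (-0.160000)/4.400000 = 2.236364
Iteration 2:
  f(2.236364) = 0.001322
  f'(2.236364) = 4.472727
  x_2 = 2.236364 - 0.001322/4.472727 = 2.236068
Iteration 3:
  f(2.236068) = 0.000000
  f'(2.236068) = 4.472136
  x_3 = 2.236068 - 0.000000/4.472136 = 2.236068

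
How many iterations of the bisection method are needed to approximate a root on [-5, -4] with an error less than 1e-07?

We need (b-a)/2^n ≤ 1e-07
(-4 - (-5))/2^n ≤ 1e-07
1/2^n ≤ 1e-07
2^n ≥ 10000000
n ≥ log₂(10000000) = 23.25
n ≥ 24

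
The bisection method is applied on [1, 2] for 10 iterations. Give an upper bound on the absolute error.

Bisection error bound: |error| ≤ (b-a)/2^n
|error| ≤ (2 - 1)/2^10 = 1/2^10
|error| ≤ 0.0009765625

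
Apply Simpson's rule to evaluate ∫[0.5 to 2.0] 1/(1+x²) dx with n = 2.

f(x) = 1/(1+x²)
a = 0.5, b = 2.0, n = 2
h = (b - a)/n = 0.750000

Simpson's rule: (h/3)[f(x₀) + 4f(x₁) + 2f(x₂) + ... + f(xₙ)]

x_0 = 0.5000, f(x_0) = 0.800000, coefficient = 1
x_1 = 1.2500, f(x_1) = 0.390244, coefficient = 4
x_2 = 2.0000, f(x_2) = 0.200000, coefficient = 1

I ≈ (0.750000/3) × 2.560976 = 0.640244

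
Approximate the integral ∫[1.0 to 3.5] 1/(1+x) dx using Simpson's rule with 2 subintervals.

f(x) = 1/(1+x)
a = 1.0, b = 3.5, n = 2
h = (b - a)/n = 1.250000

Simpson's rule: (h/3)[f(x₀) + 4f(x₁) + 2f(x₂) + ... + f(xₙ)]

x_0 = 1.0000, f(x_0) = 0.500000, coefficient = 1
x_1 = 2.2500, f(x_1) = 0.307692, coefficient = 4
x_2 = 3.5000, f(x_2) = 0.222222, coefficient = 1

I ≈ (1.250000/3) × 1.952991 = 0.813746
Exact value: 0.810930
Error: 0.002816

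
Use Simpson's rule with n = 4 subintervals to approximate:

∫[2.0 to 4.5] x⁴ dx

f(x) = x⁴
a = 2.0, b = 4.5, n = 4
h = (b - a)/n = 0.625000

Simpson's rule: (h/3)[f(x₀) + 4f(x₁) + 2f(x₂) + ... + f(xₙ)]

x_0 = 2.0000, f(x_0) = 16.000000, coefficient = 1
x_1 = 2.6250, f(x_1) = 47.480713, coefficient = 4
x_2 = 3.2500, f(x_2) = 111.566406, coefficient = 2
x_3 = 3.8750, f(x_3) = 225.468994, coefficient = 4
x_4 = 4.5000, f(x_4) = 410.062500, coefficient = 1

I ≈ (0.625000/3) × 1740.994141 = 362.707113
Exact value: 362.656250
Error: 0.050863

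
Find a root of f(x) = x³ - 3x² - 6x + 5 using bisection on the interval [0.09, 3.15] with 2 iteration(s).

f(x) = x³ - 3x² - 6x + 5
Initial interval: [0.09, 3.15]

Iteration 1:
  c_1 = (0.090000 + 3.150000)/2 = 1.620000
  f(c_1) = f(1.620000) = -8.341672
  f(a) × f(c) < 0, new interval: [0.090000, 1.620000]
Iteration 2:
  c_2 = (0.090000 + 1.620000)/2 = 0.855000
  f(c_2) = f(0.855000) = -1.698049
  f(a) × f(c) < 0, new interval: [0.090000, 0.855000]

After 2 iteration(s), the approximation is c_2 = 0.855000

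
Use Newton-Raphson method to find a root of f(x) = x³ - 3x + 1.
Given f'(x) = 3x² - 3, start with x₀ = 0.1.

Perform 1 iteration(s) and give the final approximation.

f(x) = x³ - 3x + 1
f'(x) = 3x² - 3
x₀ = 0.1

Newton-Raphson formula: x_{n+1} = x_n - f(x_n)/f'(x_n)

Iteration 1:
  f(0.100000) = 0.701000
  f'(0.100000) = -2.970000
  x_1 = 0.100000 - 0.701000/(-2.970000) = 0.336027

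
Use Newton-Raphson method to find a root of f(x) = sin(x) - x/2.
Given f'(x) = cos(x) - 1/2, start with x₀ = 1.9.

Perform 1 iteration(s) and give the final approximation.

f(x) = sin(x) - x/2
f'(x) = cos(x) - 1/2
x₀ = 1.9

Newton-Raphson formula: x_{n+1} = x_n - f(x_n)/f'(x_n)

Iteration 1:
  f(1.900000) = -0.003700
  f'(1.900000) = -0.823290
  x_1 = 1.900000 - (-0.003700)/(-0.823290) = 1.895506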